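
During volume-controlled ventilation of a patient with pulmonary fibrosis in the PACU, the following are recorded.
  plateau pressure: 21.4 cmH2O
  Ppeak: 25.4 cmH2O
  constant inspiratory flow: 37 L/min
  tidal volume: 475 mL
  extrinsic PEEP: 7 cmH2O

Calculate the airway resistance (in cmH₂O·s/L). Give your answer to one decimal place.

6.5

Flow: 37 L/min ÷ 60 = 0.6167 L/s.
Raw = (PIP − Pplat) / flow = (25.4 − 21.4) / 0.6167 = 4.0 / 0.6167 = 6.486 cmH2O·s/L.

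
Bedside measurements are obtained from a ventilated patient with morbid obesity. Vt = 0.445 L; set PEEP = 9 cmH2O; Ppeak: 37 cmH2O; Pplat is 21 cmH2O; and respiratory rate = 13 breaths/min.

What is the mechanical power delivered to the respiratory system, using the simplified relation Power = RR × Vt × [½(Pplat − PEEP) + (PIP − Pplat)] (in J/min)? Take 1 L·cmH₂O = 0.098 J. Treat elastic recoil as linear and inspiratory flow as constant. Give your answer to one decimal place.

12.5

Per-breath work = Vt × [½(Pplat−PEEP) + (PIP−Pplat)] = 0.445 × [0.5×12.0 + 16.0] = 0.445 × 22.0 = 9.79 L·cmH2O.
Power = 13 × 9.79 = 127.27 L·cmH2O/min.
× 0.098 J/(L·cmH2O) → 12.472 J/min.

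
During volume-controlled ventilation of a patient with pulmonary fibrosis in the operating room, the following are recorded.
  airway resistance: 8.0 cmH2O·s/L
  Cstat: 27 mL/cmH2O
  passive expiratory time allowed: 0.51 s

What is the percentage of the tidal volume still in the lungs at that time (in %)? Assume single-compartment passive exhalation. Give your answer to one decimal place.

τ = R × C = 8.0 × 27 mL/cmH2O = 8.0 × 0.027 L/cmH2O = 0.216 s.
Passive exhalation: V(t)/V₀ = e^(−t/τ) = e^(−0.51/0.216) = 0.09432.
Fraction remaining = 0.09432 → 9.432%.

9.4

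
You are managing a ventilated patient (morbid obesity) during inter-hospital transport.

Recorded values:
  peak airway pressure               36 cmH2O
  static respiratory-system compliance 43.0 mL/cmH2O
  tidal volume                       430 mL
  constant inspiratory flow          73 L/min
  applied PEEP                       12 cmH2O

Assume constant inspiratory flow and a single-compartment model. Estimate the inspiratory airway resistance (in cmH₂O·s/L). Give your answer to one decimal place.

Flow: 73 L/min ÷ 60 = 1.2167 L/s.
Equation of motion (constant flow): PIP = Vt/C + R·V̇ + PEEP.
R·V̇ = PIP − Vt/C − PEEP = 36 − 430/43.0 − 12 = 36 − 10.0 − 12 = 14.0 cmH2O.
R = 14.0 / 1.2167 = 11.507 cmH2O·s/L.

11.5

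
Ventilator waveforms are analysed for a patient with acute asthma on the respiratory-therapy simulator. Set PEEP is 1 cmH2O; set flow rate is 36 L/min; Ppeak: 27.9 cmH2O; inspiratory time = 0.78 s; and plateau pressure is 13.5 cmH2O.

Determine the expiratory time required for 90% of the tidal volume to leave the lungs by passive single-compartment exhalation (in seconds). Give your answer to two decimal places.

2.07

Flow: 36 L/min ÷ 60 = 0.6 L/s.
Vt = flow × Ti = 0.6 L/s × 0.78 s × 1000 mL/L = 468.0 mL.
R = (PIP − Pplat)/V̇ = (27.9 − 13.5) / 0.6 = 14.4/0.6 = 24.0 cmH2O·s/L.
C = Vt/(Pplat − PEEP) = 468.0 / (13.5 − 1) = 468.0/12.5 = 37.44 mL/cmH2O.
τ = R × C = 24.0 × 0.03744 L/cmH2O = 0.8986 s.
t = −τ·ln(1 − 0.90) = −0.8986·ln(0.1) = 2.069 s.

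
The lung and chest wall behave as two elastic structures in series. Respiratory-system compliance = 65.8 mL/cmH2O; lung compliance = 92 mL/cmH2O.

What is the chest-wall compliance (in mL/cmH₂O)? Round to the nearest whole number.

231

1/Ccw = 1/Crs − 1/CL.
1/Ccw = 1/65.8 − 1/92 = 0.004328.
Ccw = 231.05 mL/cmH2O.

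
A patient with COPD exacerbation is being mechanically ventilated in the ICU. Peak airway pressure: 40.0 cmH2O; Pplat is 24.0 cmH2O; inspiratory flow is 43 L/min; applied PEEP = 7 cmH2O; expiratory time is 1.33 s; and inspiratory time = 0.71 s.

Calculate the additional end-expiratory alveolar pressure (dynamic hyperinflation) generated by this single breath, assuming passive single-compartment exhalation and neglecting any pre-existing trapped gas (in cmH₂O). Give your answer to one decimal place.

2.3

Flow: 43 L/min ÷ 60 = 0.7167 L/s.
Vt = flow × Ti = 0.7167 L/s × 0.71 s × 1000 mL/L = 508.86 mL.
R = (PIP − Pplat)/V̇ = (40.0 − 24.0) / 0.7167 = 16.0/0.7167 = 22.325 cmH2O·s/L.
C = Vt/(Pplat − PEEP) = 508.86 / (24.0 − 7) = 508.86/17.0 = 29.933 mL/cmH2O.
τ = R × C = 22.325 × 0.02993 L/cmH2O = 0.6682 s.
Fraction remaining = e^(−Te/τ) = e^(−1.33/0.6682) = 0.1366; trapped volume = 508.86 × 0.1366 = 69.51 mL.
Additional alveolar pressure from trapping ≈ V_trapped / C = 69.51 / 29.933 = 2.322 cmH2O.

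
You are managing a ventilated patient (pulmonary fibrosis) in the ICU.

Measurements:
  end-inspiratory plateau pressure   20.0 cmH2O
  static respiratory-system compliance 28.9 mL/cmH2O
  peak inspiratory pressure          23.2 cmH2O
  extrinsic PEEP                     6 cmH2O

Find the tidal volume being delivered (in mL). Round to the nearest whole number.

405

Vt = Cstat × (Pplat − PEEP) = 28.9 × (20.0 − 6) = 28.9 × 14.0 = 404.6 mL.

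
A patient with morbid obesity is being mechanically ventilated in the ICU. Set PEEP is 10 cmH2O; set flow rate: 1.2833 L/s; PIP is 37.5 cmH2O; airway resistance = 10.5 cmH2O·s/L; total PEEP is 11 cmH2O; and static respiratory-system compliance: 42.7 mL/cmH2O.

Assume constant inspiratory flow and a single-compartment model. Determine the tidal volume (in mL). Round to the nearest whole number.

Total PEEP = 11 cmH2O (set 10 + intrinsic 1); this is the baseline alveolar pressure.
Equation of motion (constant flow): PIP = Vt/C + R·V̇ + PEEP.
Vt/C = PIP − R·V̇ − PEEP = 37.5 − 13.475 − 11 = 13.025 cmH2O.
Vt = C × 13.025 = 42.7 × 13.025 = 556.17 mL.

556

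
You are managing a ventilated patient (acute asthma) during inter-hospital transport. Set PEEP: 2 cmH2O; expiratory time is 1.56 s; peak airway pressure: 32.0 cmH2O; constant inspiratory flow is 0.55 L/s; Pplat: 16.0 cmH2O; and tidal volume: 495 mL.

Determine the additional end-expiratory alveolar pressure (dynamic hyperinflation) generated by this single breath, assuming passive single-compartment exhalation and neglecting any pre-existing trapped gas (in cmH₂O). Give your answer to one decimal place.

R = (PIP − Pplat)/V̇ = (32.0 − 16.0) / 0.55 = 16.0/0.55 = 29.091 cmH2O·s/L.
C = Vt/(Pplat − PEEP) = 495.0 / (16.0 − 2) = 495.0/14.0 = 35.357 mL/cmH2O.
τ = R × C = 29.091 × 0.03536 L/cmH2O = 1.029 s.
Fraction remaining = e^(−Te/τ) = e^(−1.56/1.029) = 0.2196; trapped volume = 495.0 × 0.2196 = 108.7 mL.
Additional alveolar pressure from trapping ≈ V_trapped / C = 108.7 / 35.357 = 3.074 cmH2O.

3.1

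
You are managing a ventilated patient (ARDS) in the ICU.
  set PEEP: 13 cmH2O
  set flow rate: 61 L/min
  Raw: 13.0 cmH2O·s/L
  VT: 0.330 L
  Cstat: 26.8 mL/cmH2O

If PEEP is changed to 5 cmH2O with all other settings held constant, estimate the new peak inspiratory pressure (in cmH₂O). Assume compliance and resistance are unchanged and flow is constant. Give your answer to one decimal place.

Flow: 61 L/min ÷ 60 = 1.0167 L/s.
PIP = Vt/C + R·V̇ + PEEP (constant-flow equation of motion).
Only the baseline term changes: ΔPIP = ΔPEEP = 5 − 13 = -8.0 cmH2O.
Original PIP = 330/26.8 + 13.0×1.0167 + 13 = 38.531 cmH2O; new PIP = 38.531 + (-8.0) = 30.531 cmH2O.

30.5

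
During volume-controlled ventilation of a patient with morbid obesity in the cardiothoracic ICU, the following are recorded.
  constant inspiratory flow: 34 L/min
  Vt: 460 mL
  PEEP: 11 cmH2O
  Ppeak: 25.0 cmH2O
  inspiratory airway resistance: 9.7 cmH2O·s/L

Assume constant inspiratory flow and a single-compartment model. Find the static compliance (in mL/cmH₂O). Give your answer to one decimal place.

54.1

Flow: 34 L/min ÷ 60 = 0.5667 L/s.
Equation of motion (constant flow): PIP = Vt/C + R·V̇ + PEEP.
Vt/C = PIP − R·V̇ − PEEP = 25.0 − 9.7×0.5667 − 11 = 25.0 − 5.497 − 11 = 8.503 cmH2O.
C = Vt / 8.503 = 460 / 8.503 = 54.099 mL/cmH2O.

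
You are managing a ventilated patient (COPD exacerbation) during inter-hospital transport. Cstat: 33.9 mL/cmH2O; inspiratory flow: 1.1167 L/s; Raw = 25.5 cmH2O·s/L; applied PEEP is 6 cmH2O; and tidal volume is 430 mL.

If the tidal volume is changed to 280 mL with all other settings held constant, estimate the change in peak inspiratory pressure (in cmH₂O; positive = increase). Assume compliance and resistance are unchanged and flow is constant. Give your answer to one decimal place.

PIP = Vt/C + R·V̇ + PEEP (constant-flow equation of motion).
Only the elastic term changes: ΔPIP = ΔVt / C = (280 − 430) / 33.9 = -4.425 cmH2O.

-4.4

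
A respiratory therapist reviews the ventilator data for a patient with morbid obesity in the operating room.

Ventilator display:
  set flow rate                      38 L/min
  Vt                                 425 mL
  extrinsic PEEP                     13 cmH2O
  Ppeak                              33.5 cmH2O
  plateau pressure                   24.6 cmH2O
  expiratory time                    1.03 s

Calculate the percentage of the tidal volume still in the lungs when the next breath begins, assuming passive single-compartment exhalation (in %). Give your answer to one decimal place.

13.5

Flow: 38 L/min ÷ 60 = 0.6333 L/s.
R = (PIP − Pplat)/V̇ = (33.5 − 24.6) / 0.6333 = 8.9/0.6333 = 14.053 cmH2O·s/L.
C = Vt/(Pplat − PEEP) = 425.0 / (24.6 − 13) = 425.0/11.6 = 36.638 mL/cmH2O.
τ = R × C = 14.053 × 0.03664 L/cmH2O = 0.5149 s.
Fraction remaining at end-expiration = e^(−Te/τ) = e^(−1.03/0.5149) = 0.1353 → 13.53%.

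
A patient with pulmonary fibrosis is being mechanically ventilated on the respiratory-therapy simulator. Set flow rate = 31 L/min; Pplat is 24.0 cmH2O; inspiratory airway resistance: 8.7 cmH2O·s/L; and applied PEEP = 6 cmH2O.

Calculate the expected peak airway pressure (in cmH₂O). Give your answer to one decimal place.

Flow: 31 L/min ÷ 60 = 0.5167 L/s.
PIP = Pplat + Raw × flow = 24.0 + 8.7 × 0.5167 = 24.0 + 4.495 = 28.495 cmH2O.

28.5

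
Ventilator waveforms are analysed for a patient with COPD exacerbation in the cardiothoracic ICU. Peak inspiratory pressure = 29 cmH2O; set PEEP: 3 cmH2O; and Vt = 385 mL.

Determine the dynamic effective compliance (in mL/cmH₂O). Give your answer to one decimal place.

Dynamic compliance = Vt / (PIP − PEEP) = 385 / (29 − 3) = 385 / 26.0 = 14.808 mL/cmH2O.

14.8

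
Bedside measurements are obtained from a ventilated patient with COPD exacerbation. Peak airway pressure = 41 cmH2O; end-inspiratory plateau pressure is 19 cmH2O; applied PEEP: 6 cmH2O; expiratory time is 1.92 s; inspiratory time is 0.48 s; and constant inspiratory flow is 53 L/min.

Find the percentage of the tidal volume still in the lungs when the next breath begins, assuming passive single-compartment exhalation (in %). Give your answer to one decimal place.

9.4

Flow: 53 L/min ÷ 60 = 0.8833 L/s.
Vt = flow × Ti = 0.8833 L/s × 0.48 s × 1000 mL/L = 423.98 mL.
R = (PIP − Pplat)/V̇ = (41 − 19) / 0.8833 = 22.0/0.8833 = 24.907 cmH2O·s/L.
C = Vt/(Pplat − PEEP) = 423.98 / (19 − 6) = 423.98/13.0 = 32.614 mL/cmH2O.
τ = R × C = 24.907 × 0.03261 L/cmH2O = 0.8122 s.
Fraction remaining at end-expiration = e^(−Te/τ) = e^(−1.92/0.8122) = 0.09405 → 9.405%.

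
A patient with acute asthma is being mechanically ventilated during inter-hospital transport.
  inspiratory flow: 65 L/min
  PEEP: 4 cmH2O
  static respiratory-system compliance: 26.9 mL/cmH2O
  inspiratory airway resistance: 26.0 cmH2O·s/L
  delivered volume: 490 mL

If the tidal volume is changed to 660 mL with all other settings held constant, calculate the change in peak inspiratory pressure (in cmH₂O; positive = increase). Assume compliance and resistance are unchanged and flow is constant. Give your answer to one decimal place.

PIP = Vt/C + R·V̇ + PEEP (constant-flow equation of motion).
Only the elastic term changes: ΔPIP = ΔVt / C = (660 − 490) / 26.9 = 6.32 cmH2O.

6.3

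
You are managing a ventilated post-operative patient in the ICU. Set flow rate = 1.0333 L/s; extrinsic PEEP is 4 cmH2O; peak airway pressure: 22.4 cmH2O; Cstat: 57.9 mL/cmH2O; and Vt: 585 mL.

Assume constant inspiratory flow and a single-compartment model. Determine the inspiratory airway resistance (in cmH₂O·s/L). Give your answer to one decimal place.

8.0

Equation of motion (constant flow): PIP = Vt/C + R·V̇ + PEEP.
R·V̇ = PIP − Vt/C − PEEP = 22.4 − 585/57.9 − 4 = 22.4 − 10.104 − 4 = 8.296 cmH2O.
R = 8.296 / 1.0333 = 8.029 cmH2O·s/L.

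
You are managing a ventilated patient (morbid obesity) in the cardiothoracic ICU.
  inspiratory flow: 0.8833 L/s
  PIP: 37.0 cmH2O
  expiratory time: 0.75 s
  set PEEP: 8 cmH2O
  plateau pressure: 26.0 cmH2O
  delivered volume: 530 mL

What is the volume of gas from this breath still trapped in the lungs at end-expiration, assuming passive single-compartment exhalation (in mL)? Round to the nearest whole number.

R = (PIP − Pplat)/V̇ = (37.0 − 26.0) / 0.8833 = 11.0/0.8833 = 12.453 cmH2O·s/L.
C = Vt/(Pplat − PEEP) = 530.0 / (26.0 − 8) = 530.0/18.0 = 29.444 mL/cmH2O.
τ = R × C = 12.453 × 0.02944 L/cmH2O = 0.3666 s.
Fraction remaining = e^(−Te/τ) = e^(−0.75/0.3666) = 0.1293.
Trapped volume = 530.0 × 0.1293 = 68.529 mL.

69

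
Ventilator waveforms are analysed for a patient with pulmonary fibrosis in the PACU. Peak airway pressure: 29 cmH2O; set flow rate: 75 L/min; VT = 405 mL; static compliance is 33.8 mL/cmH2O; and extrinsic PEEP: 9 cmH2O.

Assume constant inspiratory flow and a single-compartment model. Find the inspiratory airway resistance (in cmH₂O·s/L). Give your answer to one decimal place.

Flow: 75 L/min ÷ 60 = 1.25 L/s.
Equation of motion (constant flow): PIP = Vt/C + R·V̇ + PEEP.
R·V̇ = PIP − Vt/C − PEEP = 29 − 405/33.8 − 9 = 29 − 11.982 − 9 = 8.018 cmH2O.
R = 8.018 / 1.25 = 6.414 cmH2O·s/L.

6.4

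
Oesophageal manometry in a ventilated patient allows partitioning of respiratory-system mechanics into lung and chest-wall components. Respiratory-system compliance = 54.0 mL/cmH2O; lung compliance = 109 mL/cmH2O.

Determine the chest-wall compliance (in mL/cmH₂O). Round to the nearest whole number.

1/Ccw = 1/Crs − 1/CL.
1/Ccw = 1/54.0 − 1/109 = 0.009344.
Ccw = 107.02 mL/cmH2O.

107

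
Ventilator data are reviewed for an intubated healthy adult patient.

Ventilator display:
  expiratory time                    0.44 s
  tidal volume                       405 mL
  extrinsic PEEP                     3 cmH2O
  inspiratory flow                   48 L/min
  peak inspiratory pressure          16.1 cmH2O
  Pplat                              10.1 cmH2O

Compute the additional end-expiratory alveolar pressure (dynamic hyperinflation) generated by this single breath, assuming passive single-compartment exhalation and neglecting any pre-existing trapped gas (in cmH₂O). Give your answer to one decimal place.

2.5

Flow: 48 L/min ÷ 60 = 0.8 L/s.
R = (PIP − Pplat)/V̇ = (16.1 − 10.1) / 0.8 = 6.0/0.8 = 7.5 cmH2O·s/L.
C = Vt/(Pplat − PEEP) = 405.0 / (10.1 − 3) = 405.0/7.1 = 57.042 mL/cmH2O.
τ = R × C = 7.5 × 0.05704 L/cmH2O = 0.4278 s.
Fraction remaining = e^(−Te/τ) = e^(−0.44/0.4278) = 0.3575; trapped volume = 405.0 × 0.3575 = 144.79 mL.
Additional alveolar pressure from trapping ≈ V_trapped / C = 144.79 / 57.042 = 2.538 cmH2O.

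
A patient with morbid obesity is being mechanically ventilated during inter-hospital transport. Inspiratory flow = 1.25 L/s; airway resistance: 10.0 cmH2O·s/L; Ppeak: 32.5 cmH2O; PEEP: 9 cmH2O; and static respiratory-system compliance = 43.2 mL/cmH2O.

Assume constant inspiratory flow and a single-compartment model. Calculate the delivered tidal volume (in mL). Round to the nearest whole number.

475

Equation of motion (constant flow): PIP = Vt/C + R·V̇ + PEEP.
Vt/C = PIP − R·V̇ − PEEP = 32.5 − 12.5 − 9 = 11.0 cmH2O.
Vt = C × 11.0 = 43.2 × 11.0 = 475.2 mL.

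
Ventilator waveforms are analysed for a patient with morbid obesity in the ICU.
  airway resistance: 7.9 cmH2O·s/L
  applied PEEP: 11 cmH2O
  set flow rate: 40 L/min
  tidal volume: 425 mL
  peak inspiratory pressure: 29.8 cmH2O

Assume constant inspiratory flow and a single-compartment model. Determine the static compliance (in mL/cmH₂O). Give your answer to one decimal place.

Flow: 40 L/min ÷ 60 = 0.6667 L/s.
Equation of motion (constant flow): PIP = Vt/C + R·V̇ + PEEP.
Vt/C = PIP − R·V̇ − PEEP = 29.8 − 7.9×0.6667 − 11 = 29.8 − 5.267 − 11 = 13.533 cmH2O.
C = Vt / 13.533 = 425 / 13.533 = 31.405 mL/cmH2O.

31.4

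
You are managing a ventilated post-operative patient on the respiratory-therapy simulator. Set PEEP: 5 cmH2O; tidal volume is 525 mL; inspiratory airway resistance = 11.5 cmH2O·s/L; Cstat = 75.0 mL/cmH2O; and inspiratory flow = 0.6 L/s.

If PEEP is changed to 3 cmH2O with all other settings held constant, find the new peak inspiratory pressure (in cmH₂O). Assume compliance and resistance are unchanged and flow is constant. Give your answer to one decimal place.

16.9

PIP = Vt/C + R·V̇ + PEEP (constant-flow equation of motion).
Only the baseline term changes: ΔPIP = ΔPEEP = 3 − 5 = -2.0 cmH2O.
Original PIP = 525/75.0 + 11.5×0.6 + 5 = 18.9 cmH2O; new PIP = 18.9 + (-2.0) = 16.9 cmH2O.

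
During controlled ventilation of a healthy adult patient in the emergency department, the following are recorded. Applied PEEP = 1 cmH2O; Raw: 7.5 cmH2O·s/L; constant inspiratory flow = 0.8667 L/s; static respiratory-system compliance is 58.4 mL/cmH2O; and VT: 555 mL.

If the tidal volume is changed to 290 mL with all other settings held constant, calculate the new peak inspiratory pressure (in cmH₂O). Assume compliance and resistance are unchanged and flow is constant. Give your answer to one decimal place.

PIP = Vt/C + R·V̇ + PEEP (constant-flow equation of motion).
Only the elastic term changes: ΔPIP = ΔVt / C = (290 − 555) / 58.4 = -4.538 cmH2O.
Original PIP = 555/58.4 + 7.5×0.8667 + 1 = 17.004 cmH2O; new PIP = 17.004 + (-4.538) = 12.466 cmH2O.

12.5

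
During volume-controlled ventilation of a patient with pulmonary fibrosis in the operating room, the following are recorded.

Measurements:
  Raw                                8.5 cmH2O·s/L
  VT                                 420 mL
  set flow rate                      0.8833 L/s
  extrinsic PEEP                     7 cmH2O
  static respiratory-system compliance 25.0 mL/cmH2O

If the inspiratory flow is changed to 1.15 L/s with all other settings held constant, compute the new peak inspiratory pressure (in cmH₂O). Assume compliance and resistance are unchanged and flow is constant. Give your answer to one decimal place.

PIP = Vt/C + R·V̇ + PEEP (constant-flow equation of motion).
Only the resistive term changes: ΔPIP = R × ΔV̇ = 8.5 × (1.15 − 0.8833) = 8.5 × 0.2667 = 2.267 cmH2O.
Original PIP = 420/25.0 + 8.5×0.8833 + 7 = 31.308 cmH2O; new PIP = 31.308 + (2.267) = 33.575 cmH2O.

33.6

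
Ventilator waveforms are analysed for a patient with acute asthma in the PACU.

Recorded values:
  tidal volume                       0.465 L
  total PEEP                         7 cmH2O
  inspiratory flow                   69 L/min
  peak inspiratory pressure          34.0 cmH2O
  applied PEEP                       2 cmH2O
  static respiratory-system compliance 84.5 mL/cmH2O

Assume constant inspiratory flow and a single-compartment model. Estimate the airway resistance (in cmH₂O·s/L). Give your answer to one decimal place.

Flow: 69 L/min ÷ 60 = 1.15 L/s.
Total PEEP = 7 cmH2O (set 2 + intrinsic 5); this is the baseline alveolar pressure.
Equation of motion (constant flow): PIP = Vt/C + R·V̇ + PEEP.
R·V̇ = PIP − Vt/C − PEEP = 34.0 − 465/84.5 − 7 = 34.0 − 5.503 − 7 = 21.497 cmH2O.
R = 21.497 / 1.15 = 18.693 cmH2O·s/L.

18.7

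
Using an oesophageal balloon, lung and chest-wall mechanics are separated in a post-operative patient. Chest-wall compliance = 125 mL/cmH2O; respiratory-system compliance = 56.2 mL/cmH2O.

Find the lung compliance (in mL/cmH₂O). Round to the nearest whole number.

102

1/CL = 1/Crs − 1/Ccw.
1/CL = 1/56.2 − 1/125 = 0.009794.
CL = 102.1 mL/cmH2O.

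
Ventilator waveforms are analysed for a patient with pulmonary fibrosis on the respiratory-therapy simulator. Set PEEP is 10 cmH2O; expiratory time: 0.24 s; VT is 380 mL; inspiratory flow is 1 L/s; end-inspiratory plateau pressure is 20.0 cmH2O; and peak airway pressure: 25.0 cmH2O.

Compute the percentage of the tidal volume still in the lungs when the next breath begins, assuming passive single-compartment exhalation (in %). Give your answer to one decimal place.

28.3

R = (PIP − Pplat)/V̇ = (25.0 − 20.0) / 1 = 5.0/1 = 5.0 cmH2O·s/L.
C = Vt/(Pplat − PEEP) = 380.0 / (20.0 − 10) = 380.0/10.0 = 38.0 mL/cmH2O.
τ = R × C = 5.0 × 0.038 L/cmH2O = 0.19 s.
Fraction remaining at end-expiration = e^(−Te/τ) = e^(−0.24/0.19) = 0.2828 → 28.28%.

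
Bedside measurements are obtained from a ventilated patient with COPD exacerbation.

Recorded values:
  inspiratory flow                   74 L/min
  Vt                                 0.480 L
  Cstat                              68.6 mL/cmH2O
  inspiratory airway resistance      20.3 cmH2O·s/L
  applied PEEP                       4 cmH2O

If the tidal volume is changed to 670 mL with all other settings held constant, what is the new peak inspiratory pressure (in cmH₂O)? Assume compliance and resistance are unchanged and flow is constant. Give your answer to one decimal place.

Flow: 74 L/min ÷ 60 = 1.2333 L/s.
PIP = Vt/C + R·V̇ + PEEP (constant-flow equation of motion).
Only the elastic term changes: ΔPIP = ΔVt / C = (670 − 480) / 68.6 = 2.77 cmH2O.
Original PIP = 480/68.6 + 20.3×1.2333 + 4 = 36.033 cmH2O; new PIP = 36.033 + (2.77) = 38.803 cmH2O.

38.8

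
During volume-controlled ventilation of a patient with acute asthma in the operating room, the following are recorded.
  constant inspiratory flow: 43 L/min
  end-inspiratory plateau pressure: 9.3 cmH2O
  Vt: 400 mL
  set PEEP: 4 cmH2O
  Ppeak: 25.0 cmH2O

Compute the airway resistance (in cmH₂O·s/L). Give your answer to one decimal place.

Flow: 43 L/min ÷ 60 = 0.7167 L/s.
Raw = (PIP − Pplat) / flow = (25.0 − 9.3) / 0.7167 = 15.7 / 0.7167 = 21.906 cmH2O·s/L.

21.9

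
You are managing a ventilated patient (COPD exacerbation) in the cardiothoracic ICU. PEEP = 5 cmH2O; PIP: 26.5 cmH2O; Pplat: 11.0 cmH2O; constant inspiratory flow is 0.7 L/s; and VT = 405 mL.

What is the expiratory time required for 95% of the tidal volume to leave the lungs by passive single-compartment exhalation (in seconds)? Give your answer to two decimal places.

4.48

R = (PIP − Pplat)/V̇ = (26.5 − 11.0) / 0.7 = 15.5/0.7 = 22.143 cmH2O·s/L.
C = Vt/(Pplat − PEEP) = 405.0 / (11.0 − 5) = 405.0/6.0 = 67.5 mL/cmH2O.
τ = R × C = 22.143 × 0.0675 L/cmH2O = 1.495 s.
t = −τ·ln(1 − 0.95) = −1.495·ln(0.05) = 4.479 s.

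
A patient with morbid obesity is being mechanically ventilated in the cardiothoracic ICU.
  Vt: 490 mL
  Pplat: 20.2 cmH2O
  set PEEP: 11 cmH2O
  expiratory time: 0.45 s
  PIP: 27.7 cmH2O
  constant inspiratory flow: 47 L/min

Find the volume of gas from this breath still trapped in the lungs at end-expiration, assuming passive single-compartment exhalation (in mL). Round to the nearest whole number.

203

Flow: 47 L/min ÷ 60 = 0.7833 L/s.
R = (PIP − Pplat)/V̇ = (27.7 − 20.2) / 0.7833 = 7.5/0.7833 = 9.575 cmH2O·s/L.
C = Vt/(Pplat − PEEP) = 490.0 / (20.2 − 11) = 490.0/9.2 = 53.261 mL/cmH2O.
τ = R × C = 9.575 × 0.05326 L/cmH2O = 0.51 s.
Fraction remaining = e^(−Te/τ) = e^(−0.45/0.51) = 0.4138.
Trapped volume = 490.0 × 0.4138 = 202.76 mL.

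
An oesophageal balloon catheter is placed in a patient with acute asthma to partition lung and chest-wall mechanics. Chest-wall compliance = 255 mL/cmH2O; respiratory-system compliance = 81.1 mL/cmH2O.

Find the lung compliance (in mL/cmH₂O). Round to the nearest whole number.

119

1/CL = 1/Crs − 1/Ccw.
1/CL = 1/81.1 − 1/255 = 0.008409.
CL = 118.92 mL/cmH2O.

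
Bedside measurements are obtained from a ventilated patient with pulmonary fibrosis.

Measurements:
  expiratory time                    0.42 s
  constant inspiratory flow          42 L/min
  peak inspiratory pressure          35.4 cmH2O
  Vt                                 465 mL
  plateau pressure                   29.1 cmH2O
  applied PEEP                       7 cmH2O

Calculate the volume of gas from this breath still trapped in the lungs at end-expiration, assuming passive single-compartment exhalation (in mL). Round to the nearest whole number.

51

Flow: 42 L/min ÷ 60 = 0.7 L/s.
R = (PIP − Pplat)/V̇ = (35.4 − 29.1) / 0.7 = 6.3/0.7 = 9.0 cmH2O·s/L.
C = Vt/(Pplat − PEEP) = 465.0 / (29.1 − 7) = 465.0/22.1 = 21.041 mL/cmH2O.
τ = R × C = 9.0 × 0.02104 L/cmH2O = 0.1894 s.
Fraction remaining = e^(−Te/τ) = e^(−0.42/0.1894) = 0.1089.
Trapped volume = 465.0 × 0.1089 = 50.639 mL.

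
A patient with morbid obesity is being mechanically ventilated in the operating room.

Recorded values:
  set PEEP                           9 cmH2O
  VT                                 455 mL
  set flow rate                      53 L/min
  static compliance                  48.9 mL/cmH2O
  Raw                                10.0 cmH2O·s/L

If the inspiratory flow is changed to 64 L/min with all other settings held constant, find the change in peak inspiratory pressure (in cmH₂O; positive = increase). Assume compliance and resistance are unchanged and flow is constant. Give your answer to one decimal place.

Flow: 53 L/min ÷ 60 = 0.8833 L/s.
New flow: 64 L/min ÷ 60 = 1.0667 L/s.
PIP = Vt/C + R·V̇ + PEEP (constant-flow equation of motion).
Only the resistive term changes: ΔPIP = R × ΔV̇ = 10.0 × (1.0667 − 0.8833) = 10.0 × 0.1834 = 1.834 cmH2O.

1.8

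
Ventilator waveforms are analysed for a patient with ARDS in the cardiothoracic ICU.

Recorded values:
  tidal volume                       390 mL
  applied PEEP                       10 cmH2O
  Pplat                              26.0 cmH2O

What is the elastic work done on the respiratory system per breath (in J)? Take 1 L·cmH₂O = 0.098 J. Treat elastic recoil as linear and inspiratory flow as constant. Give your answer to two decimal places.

Elastic work ≈ ½ × (Pplat − PEEP) × Vt = 0.5 × (26.0 − 10) × 0.390 L = 0.5 × 16.0 × 0.390 = 3.12 L·cmH2O.
× 0.098 J/(L·cmH2O) → 0.3058 J.

0.31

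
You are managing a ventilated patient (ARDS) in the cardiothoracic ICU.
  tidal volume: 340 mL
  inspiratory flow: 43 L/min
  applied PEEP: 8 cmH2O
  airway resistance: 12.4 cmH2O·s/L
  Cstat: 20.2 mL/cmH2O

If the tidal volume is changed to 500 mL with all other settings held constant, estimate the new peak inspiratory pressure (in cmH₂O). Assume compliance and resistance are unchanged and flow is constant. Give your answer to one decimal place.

Flow: 43 L/min ÷ 60 = 0.7167 L/s.
PIP = Vt/C + R·V̇ + PEEP (constant-flow equation of motion).
Only the elastic term changes: ΔPIP = ΔVt / C = (500 − 340) / 20.2 = 7.921 cmH2O.
Original PIP = 340/20.2 + 12.4×0.7167 + 8 = 33.719 cmH2O; new PIP = 33.719 + (7.921) = 41.64 cmH2O.

41.6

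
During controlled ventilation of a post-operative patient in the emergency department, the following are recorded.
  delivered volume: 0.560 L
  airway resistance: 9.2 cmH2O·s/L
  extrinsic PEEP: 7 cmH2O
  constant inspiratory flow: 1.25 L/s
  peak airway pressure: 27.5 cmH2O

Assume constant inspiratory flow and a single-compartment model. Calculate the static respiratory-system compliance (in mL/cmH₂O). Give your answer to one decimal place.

Equation of motion (constant flow): PIP = Vt/C + R·V̇ + PEEP.
Vt/C = PIP − R·V̇ − PEEP = 27.5 − 9.2×1.25 − 7 = 27.5 − 11.5 − 7 = 9.0 cmH2O.
C = Vt / 9.0 = 560 / 9.0 = 62.222 mL/cmH2O.

62.2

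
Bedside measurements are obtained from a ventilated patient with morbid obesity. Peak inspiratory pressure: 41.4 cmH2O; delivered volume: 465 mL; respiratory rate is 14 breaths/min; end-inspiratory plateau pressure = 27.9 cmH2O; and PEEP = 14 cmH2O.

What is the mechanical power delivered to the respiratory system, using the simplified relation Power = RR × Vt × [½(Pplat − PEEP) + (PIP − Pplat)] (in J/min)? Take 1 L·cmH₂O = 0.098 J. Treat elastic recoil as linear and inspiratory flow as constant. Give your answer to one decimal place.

13.0

Per-breath work = Vt × [½(Pplat−PEEP) + (PIP−Pplat)] = 0.465 × [0.5×13.9 + 13.5] = 0.465 × 20.45 = 9.509 L·cmH2O.
Power = 14 × 9.509 = 133.13 L·cmH2O/min.
× 0.098 J/(L·cmH2O) → 13.047 J/min.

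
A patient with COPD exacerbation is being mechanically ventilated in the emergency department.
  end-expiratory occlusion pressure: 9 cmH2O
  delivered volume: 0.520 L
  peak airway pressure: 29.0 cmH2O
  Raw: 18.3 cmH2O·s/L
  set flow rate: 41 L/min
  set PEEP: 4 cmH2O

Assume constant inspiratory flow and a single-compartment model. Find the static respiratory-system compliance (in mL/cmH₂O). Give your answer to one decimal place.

69.4

Flow: 41 L/min ÷ 60 = 0.6833 L/s.
Total PEEP = 9 cmH2O (set 4 + intrinsic 5); this is the baseline alveolar pressure.
Equation of motion (constant flow): PIP = Vt/C + R·V̇ + PEEP.
Vt/C = PIP − R·V̇ − PEEP = 29.0 − 18.3×0.6833 − 9 = 29.0 − 12.504 − 9 = 7.496 cmH2O.
C = Vt / 7.496 = 520 / 7.496 = 69.37 mL/cmH2O.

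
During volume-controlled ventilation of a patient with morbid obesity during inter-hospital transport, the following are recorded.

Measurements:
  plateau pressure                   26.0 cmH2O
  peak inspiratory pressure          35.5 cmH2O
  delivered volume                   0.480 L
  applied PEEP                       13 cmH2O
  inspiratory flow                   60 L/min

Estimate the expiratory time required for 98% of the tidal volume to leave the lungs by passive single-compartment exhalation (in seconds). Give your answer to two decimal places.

Flow: 60 L/min ÷ 60 = 1 L/s.
R = (PIP − Pplat)/V̇ = (35.5 − 26.0) / 1 = 9.5/1 = 9.5 cmH2O·s/L.
C = Vt/(Pplat − PEEP) = 480.0 / (26.0 − 13) = 480.0/13.0 = 36.923 mL/cmH2O.
τ = R × C = 9.5 × 0.03692 L/cmH2O = 0.3507 s.
t = −τ·ln(1 − 0.98) = −0.3507·ln(0.02) = 1.372 s.

1.37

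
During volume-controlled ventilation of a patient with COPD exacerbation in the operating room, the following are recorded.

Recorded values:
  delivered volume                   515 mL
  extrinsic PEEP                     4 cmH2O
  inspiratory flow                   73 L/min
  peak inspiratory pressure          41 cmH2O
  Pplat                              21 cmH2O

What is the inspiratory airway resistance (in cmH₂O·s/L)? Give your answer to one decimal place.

16.4

Flow: 73 L/min ÷ 60 = 1.2167 L/s.
Raw = (PIP − Pplat) / flow = (41 − 21) / 1.2167 = 20.0 / 1.2167 = 16.438 cmH2O·s/L.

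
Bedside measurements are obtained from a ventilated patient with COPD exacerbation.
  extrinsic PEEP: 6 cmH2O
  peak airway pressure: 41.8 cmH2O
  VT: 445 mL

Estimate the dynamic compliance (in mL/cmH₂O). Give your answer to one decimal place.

Dynamic compliance = Vt / (PIP − PEEP) = 445 / (41.8 − 6) = 445 / 35.8 = 12.43 mL/cmH2O.

12.4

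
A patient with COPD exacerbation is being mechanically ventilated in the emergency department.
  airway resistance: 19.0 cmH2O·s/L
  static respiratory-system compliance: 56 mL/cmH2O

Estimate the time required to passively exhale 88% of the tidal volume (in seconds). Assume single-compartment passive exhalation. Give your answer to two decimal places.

2.26

τ = R × C = 19.0 × 56 mL/cmH2O = 19.0 × 0.056 L/cmH2O = 1.064 s.
Exhaled fraction f = 1 − e^(−t/τ) → t = −τ·ln(1 − f) = −1.064·ln(0.12) = 2.256 s.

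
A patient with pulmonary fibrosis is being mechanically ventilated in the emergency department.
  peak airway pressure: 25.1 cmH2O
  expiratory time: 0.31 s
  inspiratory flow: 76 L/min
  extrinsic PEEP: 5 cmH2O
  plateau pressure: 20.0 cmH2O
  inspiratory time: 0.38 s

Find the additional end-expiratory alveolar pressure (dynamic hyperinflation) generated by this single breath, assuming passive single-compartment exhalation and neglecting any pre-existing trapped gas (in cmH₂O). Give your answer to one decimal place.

Flow: 76 L/min ÷ 60 = 1.2667 L/s.
Vt = flow × Ti = 1.2667 L/s × 0.38 s × 1000 mL/L = 481.35 mL.
R = (PIP − Pplat)/V̇ = (25.1 − 20.0) / 1.2667 = 5.1/1.2667 = 4.026 cmH2O·s/L.
C = Vt/(Pplat − PEEP) = 481.35 / (20.0 − 5) = 481.35/15.0 = 32.09 mL/cmH2O.
τ = R × C = 4.026 × 0.03209 L/cmH2O = 0.1292 s.
Fraction remaining = e^(−Te/τ) = e^(−0.31/0.1292) = 0.09077; trapped volume = 481.35 × 0.09077 = 43.692 mL.
Additional alveolar pressure from trapping ≈ V_trapped / C = 43.692 / 32.09 = 1.362 cmH2O.

1.4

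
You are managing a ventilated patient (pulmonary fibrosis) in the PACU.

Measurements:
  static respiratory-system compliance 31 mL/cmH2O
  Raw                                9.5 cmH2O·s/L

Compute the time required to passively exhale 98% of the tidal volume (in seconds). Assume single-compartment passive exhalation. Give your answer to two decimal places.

1.15

τ = R × C = 9.5 × 31 mL/cmH2O = 9.5 × 0.031 L/cmH2O = 0.2945 s.
Exhaled fraction f = 1 − e^(−t/τ) → t = −τ·ln(1 − f) = −0.2945·ln(0.02) = 1.152 s.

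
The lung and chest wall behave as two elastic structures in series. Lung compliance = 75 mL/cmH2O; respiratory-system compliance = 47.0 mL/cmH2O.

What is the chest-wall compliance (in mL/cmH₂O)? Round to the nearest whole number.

126

1/Ccw = 1/Crs − 1/CL.
1/Ccw = 1/47.0 − 1/75 = 0.007943.
Ccw = 125.9 mL/cmH2O.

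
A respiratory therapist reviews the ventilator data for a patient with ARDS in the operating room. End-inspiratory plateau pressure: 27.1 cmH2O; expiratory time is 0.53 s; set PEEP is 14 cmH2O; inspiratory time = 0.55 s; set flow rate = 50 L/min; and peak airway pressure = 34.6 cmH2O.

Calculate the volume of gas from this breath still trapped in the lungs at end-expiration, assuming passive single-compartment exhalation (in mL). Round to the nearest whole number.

Flow: 50 L/min ÷ 60 = 0.8333 L/s.
Vt = flow × Ti = 0.8333 L/s × 0.55 s × 1000 mL/L = 458.32 mL.
R = (PIP − Pplat)/V̇ = (34.6 − 27.1) / 0.8333 = 7.5/0.8333 = 9.0 cmH2O·s/L.
C = Vt/(Pplat − PEEP) = 458.32 / (27.1 − 14) = 458.32/13.1 = 34.986 mL/cmH2O.
τ = R × C = 9.0 × 0.03499 L/cmH2O = 0.3149 s.
Fraction remaining = e^(−Te/τ) = e^(−0.53/0.3149) = 0.1858.
Trapped volume = 458.32 × 0.1858 = 85.156 mL.

85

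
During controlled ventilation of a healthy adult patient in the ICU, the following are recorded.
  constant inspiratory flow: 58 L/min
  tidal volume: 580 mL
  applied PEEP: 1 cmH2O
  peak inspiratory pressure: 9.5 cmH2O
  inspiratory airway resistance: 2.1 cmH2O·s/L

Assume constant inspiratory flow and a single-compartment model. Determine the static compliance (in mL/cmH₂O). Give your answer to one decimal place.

Flow: 58 L/min ÷ 60 = 0.9667 L/s.
Equation of motion (constant flow): PIP = Vt/C + R·V̇ + PEEP.
Vt/C = PIP − R·V̇ − PEEP = 9.5 − 2.1×0.9667 − 1 = 9.5 − 2.03 − 1 = 6.47 cmH2O.
C = Vt / 6.47 = 580 / 6.47 = 89.645 mL/cmH2O.

89.6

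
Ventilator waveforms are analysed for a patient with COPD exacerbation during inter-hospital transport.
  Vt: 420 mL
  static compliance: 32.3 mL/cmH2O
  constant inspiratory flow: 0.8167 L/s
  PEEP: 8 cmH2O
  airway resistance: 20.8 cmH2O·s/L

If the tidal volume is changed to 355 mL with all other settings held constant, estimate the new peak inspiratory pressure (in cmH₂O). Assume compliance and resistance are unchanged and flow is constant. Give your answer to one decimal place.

PIP = Vt/C + R·V̇ + PEEP (constant-flow equation of motion).
Only the elastic term changes: ΔPIP = ΔVt / C = (355 − 420) / 32.3 = -2.012 cmH2O.
Original PIP = 420/32.3 + 20.8×0.8167 + 8 = 37.99 cmH2O; new PIP = 37.99 + (-2.012) = 35.978 cmH2O.

36.0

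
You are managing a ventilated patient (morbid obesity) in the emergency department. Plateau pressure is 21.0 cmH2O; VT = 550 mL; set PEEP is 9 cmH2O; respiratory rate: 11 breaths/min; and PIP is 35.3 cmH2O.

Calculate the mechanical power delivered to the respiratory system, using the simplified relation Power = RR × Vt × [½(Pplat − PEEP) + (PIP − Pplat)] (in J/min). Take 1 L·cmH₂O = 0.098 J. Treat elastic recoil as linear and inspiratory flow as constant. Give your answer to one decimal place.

Per-breath work = Vt × [½(Pplat−PEEP) + (PIP−Pplat)] = 0.550 × [0.5×12.0 + 14.3] = 0.550 × 20.3 = 11.165 L·cmH2O.
Power = 11 × 11.165 = 122.82 L·cmH2O/min.
× 0.098 J/(L·cmH2O) → 12.036 J/min.

12.0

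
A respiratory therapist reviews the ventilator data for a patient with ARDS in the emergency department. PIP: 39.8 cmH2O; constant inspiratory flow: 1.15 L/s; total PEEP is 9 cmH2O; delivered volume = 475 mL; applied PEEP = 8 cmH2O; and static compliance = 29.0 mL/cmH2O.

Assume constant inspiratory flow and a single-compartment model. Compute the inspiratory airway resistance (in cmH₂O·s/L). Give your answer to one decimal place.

Total PEEP = 9 cmH2O (set 8 + intrinsic 1); this is the baseline alveolar pressure.
Equation of motion (constant flow): PIP = Vt/C + R·V̇ + PEEP.
R·V̇ = PIP − Vt/C − PEEP = 39.8 − 475/29.0 − 9 = 39.8 − 16.379 − 9 = 14.421 cmH2O.
R = 14.421 / 1.15 = 12.54 cmH2O·s/L.

12.5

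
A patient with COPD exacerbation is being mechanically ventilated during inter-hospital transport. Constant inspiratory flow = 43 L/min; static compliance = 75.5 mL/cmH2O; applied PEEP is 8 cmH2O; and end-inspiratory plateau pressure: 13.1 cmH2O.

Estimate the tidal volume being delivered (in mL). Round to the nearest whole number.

Vt = Cstat × (Pplat − PEEP) = 75.5 × (13.1 − 8) = 75.5 × 5.1 = 385.05 mL.

385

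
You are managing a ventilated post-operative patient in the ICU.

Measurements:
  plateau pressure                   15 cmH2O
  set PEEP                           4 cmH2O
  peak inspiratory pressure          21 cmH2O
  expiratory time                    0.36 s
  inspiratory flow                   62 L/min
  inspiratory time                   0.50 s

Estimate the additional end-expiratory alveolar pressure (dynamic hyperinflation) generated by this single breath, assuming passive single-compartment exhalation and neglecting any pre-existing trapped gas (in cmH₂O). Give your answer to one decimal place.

2.9

Flow: 62 L/min ÷ 60 = 1.0333 L/s.
Vt = flow × Ti = 1.0333 L/s × 0.50 s × 1000 mL/L = 516.65 mL.
R = (PIP − Pplat)/V̇ = (21 − 15) / 1.0333 = 6.0/1.0333 = 5.807 cmH2O·s/L.
C = Vt/(Pplat − PEEP) = 516.65 / (15 − 4) = 516.65/11.0 = 46.968 mL/cmH2O.
τ = R × C = 5.807 × 0.04697 L/cmH2O = 0.2728 s.
Fraction remaining = e^(−Te/τ) = e^(−0.36/0.2728) = 0.2672; trapped volume = 516.65 × 0.2672 = 138.05 mL.
Additional alveolar pressure from trapping ≈ V_trapped / C = 138.05 / 46.968 = 2.939 cmH2O.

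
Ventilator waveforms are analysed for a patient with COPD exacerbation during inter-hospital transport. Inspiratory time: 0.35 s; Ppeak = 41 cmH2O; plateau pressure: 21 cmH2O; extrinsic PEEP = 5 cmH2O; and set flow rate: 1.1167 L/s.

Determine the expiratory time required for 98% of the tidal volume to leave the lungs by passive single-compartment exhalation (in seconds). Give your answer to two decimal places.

1.71

Vt = flow × Ti = 1.1167 L/s × 0.35 s × 1000 mL/L = 390.85 mL.
R = (PIP − Pplat)/V̇ = (41 − 21) / 1.1167 = 20.0/1.1167 = 17.91 cmH2O·s/L.
C = Vt/(Pplat − PEEP) = 390.85 / (21 − 5) = 390.85/16.0 = 24.428 mL/cmH2O.
τ = R × C = 17.91 × 0.02443 L/cmH2O = 0.4375 s.
t = −τ·ln(1 − 0.98) = −0.4375·ln(0.02) = 1.712 s.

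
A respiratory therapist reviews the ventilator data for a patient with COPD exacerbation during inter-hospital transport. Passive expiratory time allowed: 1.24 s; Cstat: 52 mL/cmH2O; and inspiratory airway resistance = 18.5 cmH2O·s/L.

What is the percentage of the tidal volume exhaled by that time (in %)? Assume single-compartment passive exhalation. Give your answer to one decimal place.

τ = R × C = 18.5 × 52 mL/cmH2O = 18.5 × 0.052 L/cmH2O = 0.962 s.
Passive exhalation: V(t)/V₀ = e^(−t/τ) = e^(−1.24/0.962) = 0.2756.
Fraction exhaled = 1 − 0.2756 = 0.7244 → 72.44%.

72.4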